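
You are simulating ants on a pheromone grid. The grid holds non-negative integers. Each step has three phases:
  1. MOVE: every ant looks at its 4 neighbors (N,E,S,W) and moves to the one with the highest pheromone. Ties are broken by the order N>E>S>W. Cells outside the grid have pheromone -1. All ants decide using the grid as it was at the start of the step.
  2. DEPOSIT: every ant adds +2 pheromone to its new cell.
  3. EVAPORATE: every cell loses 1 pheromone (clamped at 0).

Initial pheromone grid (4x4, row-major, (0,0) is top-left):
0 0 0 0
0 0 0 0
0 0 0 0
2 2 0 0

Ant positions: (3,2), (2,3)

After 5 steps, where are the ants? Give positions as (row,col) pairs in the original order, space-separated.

Step 1: ant0:(3,2)->W->(3,1) | ant1:(2,3)->N->(1,3)
  grid max=3 at (3,1)
Step 2: ant0:(3,1)->W->(3,0) | ant1:(1,3)->N->(0,3)
  grid max=2 at (3,0)
Step 3: ant0:(3,0)->E->(3,1) | ant1:(0,3)->S->(1,3)
  grid max=3 at (3,1)
Step 4: ant0:(3,1)->W->(3,0) | ant1:(1,3)->N->(0,3)
  grid max=2 at (3,0)
Step 5: ant0:(3,0)->E->(3,1) | ant1:(0,3)->S->(1,3)
  grid max=3 at (3,1)

(3,1) (1,3)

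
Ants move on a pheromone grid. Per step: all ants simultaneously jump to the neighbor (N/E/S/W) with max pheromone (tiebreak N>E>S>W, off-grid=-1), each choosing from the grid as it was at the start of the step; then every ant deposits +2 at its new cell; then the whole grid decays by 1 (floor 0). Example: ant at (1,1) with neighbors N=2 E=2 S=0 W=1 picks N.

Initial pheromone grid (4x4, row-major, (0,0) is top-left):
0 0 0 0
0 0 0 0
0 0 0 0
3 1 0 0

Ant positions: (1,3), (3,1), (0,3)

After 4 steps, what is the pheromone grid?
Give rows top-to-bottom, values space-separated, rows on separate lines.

After step 1: ants at (0,3),(3,0),(1,3)
  0 0 0 1
  0 0 0 1
  0 0 0 0
  4 0 0 0
After step 2: ants at (1,3),(2,0),(0,3)
  0 0 0 2
  0 0 0 2
  1 0 0 0
  3 0 0 0
After step 3: ants at (0,3),(3,0),(1,3)
  0 0 0 3
  0 0 0 3
  0 0 0 0
  4 0 0 0
After step 4: ants at (1,3),(2,0),(0,3)
  0 0 0 4
  0 0 0 4
  1 0 0 0
  3 0 0 0

0 0 0 4
0 0 0 4
1 0 0 0
3 0 0 0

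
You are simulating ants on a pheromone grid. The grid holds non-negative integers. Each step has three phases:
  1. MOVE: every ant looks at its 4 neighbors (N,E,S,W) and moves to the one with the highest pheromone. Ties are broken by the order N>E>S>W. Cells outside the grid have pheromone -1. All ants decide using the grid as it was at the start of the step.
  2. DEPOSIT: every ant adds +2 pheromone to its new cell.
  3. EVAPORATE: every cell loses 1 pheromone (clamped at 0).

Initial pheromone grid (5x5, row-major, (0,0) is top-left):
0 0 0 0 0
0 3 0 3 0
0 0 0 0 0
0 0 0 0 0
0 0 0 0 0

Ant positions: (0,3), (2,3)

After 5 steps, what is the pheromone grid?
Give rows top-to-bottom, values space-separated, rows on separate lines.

After step 1: ants at (1,3),(1,3)
  0 0 0 0 0
  0 2 0 6 0
  0 0 0 0 0
  0 0 0 0 0
  0 0 0 0 0
After step 2: ants at (0,3),(0,3)
  0 0 0 3 0
  0 1 0 5 0
  0 0 0 0 0
  0 0 0 0 0
  0 0 0 0 0
After step 3: ants at (1,3),(1,3)
  0 0 0 2 0
  0 0 0 8 0
  0 0 0 0 0
  0 0 0 0 0
  0 0 0 0 0
After step 4: ants at (0,3),(0,3)
  0 0 0 5 0
  0 0 0 7 0
  0 0 0 0 0
  0 0 0 0 0
  0 0 0 0 0
After step 5: ants at (1,3),(1,3)
  0 0 0 4 0
  0 0 0 10 0
  0 0 0 0 0
  0 0 0 0 0
  0 0 0 0 0

0 0 0 4 0
0 0 0 10 0
0 0 0 0 0
0 0 0 0 0
0 0 0 0 0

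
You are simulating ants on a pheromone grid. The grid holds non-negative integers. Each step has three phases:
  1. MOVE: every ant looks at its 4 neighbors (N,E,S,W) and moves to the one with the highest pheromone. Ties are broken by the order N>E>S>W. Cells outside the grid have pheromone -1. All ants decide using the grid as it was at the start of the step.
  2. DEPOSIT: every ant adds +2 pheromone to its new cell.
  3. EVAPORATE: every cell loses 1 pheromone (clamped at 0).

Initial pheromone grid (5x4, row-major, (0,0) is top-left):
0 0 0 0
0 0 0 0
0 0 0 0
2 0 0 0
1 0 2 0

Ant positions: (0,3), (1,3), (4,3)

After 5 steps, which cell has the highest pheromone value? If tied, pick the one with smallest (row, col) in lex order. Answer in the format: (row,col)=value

Step 1: ant0:(0,3)->S->(1,3) | ant1:(1,3)->N->(0,3) | ant2:(4,3)->W->(4,2)
  grid max=3 at (4,2)
Step 2: ant0:(1,3)->N->(0,3) | ant1:(0,3)->S->(1,3) | ant2:(4,2)->N->(3,2)
  grid max=2 at (0,3)
Step 3: ant0:(0,3)->S->(1,3) | ant1:(1,3)->N->(0,3) | ant2:(3,2)->S->(4,2)
  grid max=3 at (0,3)
Step 4: ant0:(1,3)->N->(0,3) | ant1:(0,3)->S->(1,3) | ant2:(4,2)->N->(3,2)
  grid max=4 at (0,3)
Step 5: ant0:(0,3)->S->(1,3) | ant1:(1,3)->N->(0,3) | ant2:(3,2)->S->(4,2)
  grid max=5 at (0,3)
Final grid:
  0 0 0 5
  0 0 0 5
  0 0 0 0
  0 0 0 0
  0 0 3 0
Max pheromone 5 at (0,3)

Answer: (0,3)=5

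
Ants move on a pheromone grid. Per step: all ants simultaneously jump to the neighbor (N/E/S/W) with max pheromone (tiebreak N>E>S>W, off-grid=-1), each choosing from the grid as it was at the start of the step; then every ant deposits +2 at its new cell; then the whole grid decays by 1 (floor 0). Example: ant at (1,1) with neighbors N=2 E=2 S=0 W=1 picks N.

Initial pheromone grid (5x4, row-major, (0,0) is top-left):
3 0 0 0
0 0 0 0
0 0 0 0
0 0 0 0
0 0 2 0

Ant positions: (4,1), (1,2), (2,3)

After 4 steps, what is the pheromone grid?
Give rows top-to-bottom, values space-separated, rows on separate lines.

After step 1: ants at (4,2),(0,2),(1,3)
  2 0 1 0
  0 0 0 1
  0 0 0 0
  0 0 0 0
  0 0 3 0
After step 2: ants at (3,2),(0,3),(0,3)
  1 0 0 3
  0 0 0 0
  0 0 0 0
  0 0 1 0
  0 0 2 0
After step 3: ants at (4,2),(1,3),(1,3)
  0 0 0 2
  0 0 0 3
  0 0 0 0
  0 0 0 0
  0 0 3 0
After step 4: ants at (3,2),(0,3),(0,3)
  0 0 0 5
  0 0 0 2
  0 0 0 0
  0 0 1 0
  0 0 2 0

0 0 0 5
0 0 0 2
0 0 0 0
0 0 1 0
0 0 2 0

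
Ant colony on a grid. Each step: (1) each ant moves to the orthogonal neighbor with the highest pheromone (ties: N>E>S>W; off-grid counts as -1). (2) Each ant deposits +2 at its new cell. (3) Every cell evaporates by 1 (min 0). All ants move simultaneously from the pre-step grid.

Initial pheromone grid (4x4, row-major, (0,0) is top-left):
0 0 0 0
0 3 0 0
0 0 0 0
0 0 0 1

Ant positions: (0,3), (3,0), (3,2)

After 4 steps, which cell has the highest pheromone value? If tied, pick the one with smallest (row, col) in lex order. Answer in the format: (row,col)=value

Answer: (0,1)=1

Derivation:
Step 1: ant0:(0,3)->S->(1,3) | ant1:(3,0)->N->(2,0) | ant2:(3,2)->E->(3,3)
  grid max=2 at (1,1)
Step 2: ant0:(1,3)->N->(0,3) | ant1:(2,0)->N->(1,0) | ant2:(3,3)->N->(2,3)
  grid max=1 at (0,3)
Step 3: ant0:(0,3)->S->(1,3) | ant1:(1,0)->E->(1,1) | ant2:(2,3)->S->(3,3)
  grid max=2 at (1,1)
Step 4: ant0:(1,3)->N->(0,3) | ant1:(1,1)->N->(0,1) | ant2:(3,3)->N->(2,3)
  grid max=1 at (0,1)
Final grid:
  0 1 0 1
  0 1 0 0
  0 0 0 1
  0 0 0 1
Max pheromone 1 at (0,1)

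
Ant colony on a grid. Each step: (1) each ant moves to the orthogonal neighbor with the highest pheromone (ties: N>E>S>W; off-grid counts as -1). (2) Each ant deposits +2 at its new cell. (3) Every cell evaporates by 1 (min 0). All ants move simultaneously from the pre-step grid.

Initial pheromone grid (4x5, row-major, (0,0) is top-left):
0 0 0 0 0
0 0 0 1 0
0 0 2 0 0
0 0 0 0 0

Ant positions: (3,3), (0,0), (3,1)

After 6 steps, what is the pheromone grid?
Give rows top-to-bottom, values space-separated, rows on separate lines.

After step 1: ants at (2,3),(0,1),(2,1)
  0 1 0 0 0
  0 0 0 0 0
  0 1 1 1 0
  0 0 0 0 0
After step 2: ants at (2,2),(0,2),(2,2)
  0 0 1 0 0
  0 0 0 0 0
  0 0 4 0 0
  0 0 0 0 0
After step 3: ants at (1,2),(0,3),(1,2)
  0 0 0 1 0
  0 0 3 0 0
  0 0 3 0 0
  0 0 0 0 0
After step 4: ants at (2,2),(0,4),(2,2)
  0 0 0 0 1
  0 0 2 0 0
  0 0 6 0 0
  0 0 0 0 0
After step 5: ants at (1,2),(1,4),(1,2)
  0 0 0 0 0
  0 0 5 0 1
  0 0 5 0 0
  0 0 0 0 0
After step 6: ants at (2,2),(0,4),(2,2)
  0 0 0 0 1
  0 0 4 0 0
  0 0 8 0 0
  0 0 0 0 0

0 0 0 0 1
0 0 4 0 0
0 0 8 0 0
0 0 0 0 0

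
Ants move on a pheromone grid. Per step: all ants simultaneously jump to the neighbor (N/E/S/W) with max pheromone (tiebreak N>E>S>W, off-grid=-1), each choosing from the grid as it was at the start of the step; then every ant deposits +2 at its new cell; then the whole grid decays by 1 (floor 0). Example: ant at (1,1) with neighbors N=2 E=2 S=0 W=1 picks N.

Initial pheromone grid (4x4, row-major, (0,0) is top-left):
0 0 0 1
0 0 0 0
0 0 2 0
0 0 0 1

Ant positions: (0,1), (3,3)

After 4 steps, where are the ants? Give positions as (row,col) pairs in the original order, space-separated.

Step 1: ant0:(0,1)->E->(0,2) | ant1:(3,3)->N->(2,3)
  grid max=1 at (0,2)
Step 2: ant0:(0,2)->E->(0,3) | ant1:(2,3)->W->(2,2)
  grid max=2 at (2,2)
Step 3: ant0:(0,3)->S->(1,3) | ant1:(2,2)->N->(1,2)
  grid max=1 at (1,2)
Step 4: ant0:(1,3)->W->(1,2) | ant1:(1,2)->E->(1,3)
  grid max=2 at (1,2)

(1,2) (1,3)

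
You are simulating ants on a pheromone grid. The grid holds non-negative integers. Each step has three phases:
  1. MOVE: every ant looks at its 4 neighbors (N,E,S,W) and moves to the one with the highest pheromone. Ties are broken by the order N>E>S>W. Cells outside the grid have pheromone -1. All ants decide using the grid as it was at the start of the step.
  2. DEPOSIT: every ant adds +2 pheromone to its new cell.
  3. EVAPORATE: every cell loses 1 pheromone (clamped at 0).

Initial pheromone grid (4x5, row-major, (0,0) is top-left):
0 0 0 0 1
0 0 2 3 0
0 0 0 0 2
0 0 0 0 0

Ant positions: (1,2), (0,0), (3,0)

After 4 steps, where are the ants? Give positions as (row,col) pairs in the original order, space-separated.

Step 1: ant0:(1,2)->E->(1,3) | ant1:(0,0)->E->(0,1) | ant2:(3,0)->N->(2,0)
  grid max=4 at (1,3)
Step 2: ant0:(1,3)->W->(1,2) | ant1:(0,1)->E->(0,2) | ant2:(2,0)->N->(1,0)
  grid max=3 at (1,3)
Step 3: ant0:(1,2)->E->(1,3) | ant1:(0,2)->S->(1,2) | ant2:(1,0)->N->(0,0)
  grid max=4 at (1,3)
Step 4: ant0:(1,3)->W->(1,2) | ant1:(1,2)->E->(1,3) | ant2:(0,0)->E->(0,1)
  grid max=5 at (1,3)

(1,2) (1,3) (0,1)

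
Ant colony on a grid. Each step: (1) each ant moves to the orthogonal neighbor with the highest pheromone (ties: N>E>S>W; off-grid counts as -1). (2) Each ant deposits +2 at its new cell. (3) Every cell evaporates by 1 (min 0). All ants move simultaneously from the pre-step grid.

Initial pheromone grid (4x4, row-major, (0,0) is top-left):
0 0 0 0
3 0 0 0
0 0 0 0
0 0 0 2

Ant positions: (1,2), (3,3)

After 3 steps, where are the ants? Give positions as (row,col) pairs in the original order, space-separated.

Step 1: ant0:(1,2)->N->(0,2) | ant1:(3,3)->N->(2,3)
  grid max=2 at (1,0)
Step 2: ant0:(0,2)->E->(0,3) | ant1:(2,3)->S->(3,3)
  grid max=2 at (3,3)
Step 3: ant0:(0,3)->S->(1,3) | ant1:(3,3)->N->(2,3)
  grid max=1 at (1,3)

(1,3) (2,3)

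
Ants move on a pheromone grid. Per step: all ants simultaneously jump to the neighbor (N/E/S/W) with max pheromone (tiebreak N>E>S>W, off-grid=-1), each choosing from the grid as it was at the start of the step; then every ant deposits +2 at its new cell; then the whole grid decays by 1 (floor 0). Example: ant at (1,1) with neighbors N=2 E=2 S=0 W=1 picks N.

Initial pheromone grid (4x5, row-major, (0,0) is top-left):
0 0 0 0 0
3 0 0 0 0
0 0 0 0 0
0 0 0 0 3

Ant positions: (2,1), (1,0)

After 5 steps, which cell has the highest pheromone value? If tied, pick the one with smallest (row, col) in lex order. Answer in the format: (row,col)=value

Answer: (1,0)=6

Derivation:
Step 1: ant0:(2,1)->N->(1,1) | ant1:(1,0)->N->(0,0)
  grid max=2 at (1,0)
Step 2: ant0:(1,1)->W->(1,0) | ant1:(0,0)->S->(1,0)
  grid max=5 at (1,0)
Step 3: ant0:(1,0)->N->(0,0) | ant1:(1,0)->N->(0,0)
  grid max=4 at (1,0)
Step 4: ant0:(0,0)->S->(1,0) | ant1:(0,0)->S->(1,0)
  grid max=7 at (1,0)
Step 5: ant0:(1,0)->N->(0,0) | ant1:(1,0)->N->(0,0)
  grid max=6 at (1,0)
Final grid:
  5 0 0 0 0
  6 0 0 0 0
  0 0 0 0 0
  0 0 0 0 0
Max pheromone 6 at (1,0)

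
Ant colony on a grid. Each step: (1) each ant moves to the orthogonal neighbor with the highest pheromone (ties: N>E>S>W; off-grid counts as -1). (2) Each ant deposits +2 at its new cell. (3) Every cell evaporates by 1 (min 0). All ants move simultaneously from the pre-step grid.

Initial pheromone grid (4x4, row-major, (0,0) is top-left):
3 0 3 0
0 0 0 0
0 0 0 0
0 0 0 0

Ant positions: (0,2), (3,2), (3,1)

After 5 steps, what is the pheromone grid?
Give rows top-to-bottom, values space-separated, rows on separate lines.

After step 1: ants at (0,3),(2,2),(2,1)
  2 0 2 1
  0 0 0 0
  0 1 1 0
  0 0 0 0
After step 2: ants at (0,2),(2,1),(2,2)
  1 0 3 0
  0 0 0 0
  0 2 2 0
  0 0 0 0
After step 3: ants at (0,3),(2,2),(2,1)
  0 0 2 1
  0 0 0 0
  0 3 3 0
  0 0 0 0
After step 4: ants at (0,2),(2,1),(2,2)
  0 0 3 0
  0 0 0 0
  0 4 4 0
  0 0 0 0
After step 5: ants at (0,3),(2,2),(2,1)
  0 0 2 1
  0 0 0 0
  0 5 5 0
  0 0 0 0

0 0 2 1
0 0 0 0
0 5 5 0
0 0 0 0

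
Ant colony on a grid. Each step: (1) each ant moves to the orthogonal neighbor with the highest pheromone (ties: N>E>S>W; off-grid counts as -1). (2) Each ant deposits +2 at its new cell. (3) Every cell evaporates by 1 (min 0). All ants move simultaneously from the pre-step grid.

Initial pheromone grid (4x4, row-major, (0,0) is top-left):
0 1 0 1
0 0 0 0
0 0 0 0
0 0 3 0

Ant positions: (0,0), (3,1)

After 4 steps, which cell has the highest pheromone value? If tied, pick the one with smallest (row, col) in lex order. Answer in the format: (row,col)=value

Answer: (3,2)=3

Derivation:
Step 1: ant0:(0,0)->E->(0,1) | ant1:(3,1)->E->(3,2)
  grid max=4 at (3,2)
Step 2: ant0:(0,1)->E->(0,2) | ant1:(3,2)->N->(2,2)
  grid max=3 at (3,2)
Step 3: ant0:(0,2)->W->(0,1) | ant1:(2,2)->S->(3,2)
  grid max=4 at (3,2)
Step 4: ant0:(0,1)->E->(0,2) | ant1:(3,2)->N->(2,2)
  grid max=3 at (3,2)
Final grid:
  0 1 1 0
  0 0 0 0
  0 0 1 0
  0 0 3 0
Max pheromone 3 at (3,2)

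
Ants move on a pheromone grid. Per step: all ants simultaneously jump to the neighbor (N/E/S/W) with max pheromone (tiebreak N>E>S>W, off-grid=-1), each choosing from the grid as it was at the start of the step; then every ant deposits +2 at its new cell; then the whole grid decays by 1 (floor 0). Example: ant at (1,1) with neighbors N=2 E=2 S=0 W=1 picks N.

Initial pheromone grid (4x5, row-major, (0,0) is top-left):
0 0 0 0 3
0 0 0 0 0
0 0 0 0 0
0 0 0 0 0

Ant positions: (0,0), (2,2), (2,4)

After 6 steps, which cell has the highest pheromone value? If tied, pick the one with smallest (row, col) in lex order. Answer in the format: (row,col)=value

Step 1: ant0:(0,0)->E->(0,1) | ant1:(2,2)->N->(1,2) | ant2:(2,4)->N->(1,4)
  grid max=2 at (0,4)
Step 2: ant0:(0,1)->E->(0,2) | ant1:(1,2)->N->(0,2) | ant2:(1,4)->N->(0,4)
  grid max=3 at (0,2)
Step 3: ant0:(0,2)->E->(0,3) | ant1:(0,2)->E->(0,3) | ant2:(0,4)->S->(1,4)
  grid max=3 at (0,3)
Step 4: ant0:(0,3)->E->(0,4) | ant1:(0,3)->E->(0,4) | ant2:(1,4)->N->(0,4)
  grid max=7 at (0,4)
Step 5: ant0:(0,4)->W->(0,3) | ant1:(0,4)->W->(0,3) | ant2:(0,4)->W->(0,3)
  grid max=7 at (0,3)
Step 6: ant0:(0,3)->E->(0,4) | ant1:(0,3)->E->(0,4) | ant2:(0,3)->E->(0,4)
  grid max=11 at (0,4)
Final grid:
  0 0 0 6 11
  0 0 0 0 0
  0 0 0 0 0
  0 0 0 0 0
Max pheromone 11 at (0,4)

Answer: (0,4)=11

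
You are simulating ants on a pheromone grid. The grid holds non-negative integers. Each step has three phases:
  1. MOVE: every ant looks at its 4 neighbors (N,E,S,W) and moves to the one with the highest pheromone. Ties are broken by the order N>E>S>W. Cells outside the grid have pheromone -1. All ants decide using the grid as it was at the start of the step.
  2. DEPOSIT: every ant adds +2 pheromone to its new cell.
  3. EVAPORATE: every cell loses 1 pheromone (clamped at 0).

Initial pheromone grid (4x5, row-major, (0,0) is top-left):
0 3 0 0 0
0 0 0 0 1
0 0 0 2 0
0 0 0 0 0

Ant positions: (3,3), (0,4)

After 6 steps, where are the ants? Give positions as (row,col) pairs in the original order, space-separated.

Step 1: ant0:(3,3)->N->(2,3) | ant1:(0,4)->S->(1,4)
  grid max=3 at (2,3)
Step 2: ant0:(2,3)->N->(1,3) | ant1:(1,4)->N->(0,4)
  grid max=2 at (2,3)
Step 3: ant0:(1,3)->S->(2,3) | ant1:(0,4)->S->(1,4)
  grid max=3 at (2,3)
Step 4: ant0:(2,3)->N->(1,3) | ant1:(1,4)->N->(0,4)
  grid max=2 at (2,3)
Step 5: ant0:(1,3)->S->(2,3) | ant1:(0,4)->S->(1,4)
  grid max=3 at (2,3)
Step 6: ant0:(2,3)->N->(1,3) | ant1:(1,4)->N->(0,4)
  grid max=2 at (2,3)

(1,3) (0,4)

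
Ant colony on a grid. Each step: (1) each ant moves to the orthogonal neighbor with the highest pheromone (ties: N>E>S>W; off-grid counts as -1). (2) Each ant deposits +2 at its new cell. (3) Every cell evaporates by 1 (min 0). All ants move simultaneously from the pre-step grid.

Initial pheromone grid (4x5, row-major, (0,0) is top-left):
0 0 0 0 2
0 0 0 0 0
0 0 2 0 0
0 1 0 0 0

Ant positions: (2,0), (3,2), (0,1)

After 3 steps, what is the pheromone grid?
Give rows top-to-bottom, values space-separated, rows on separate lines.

After step 1: ants at (1,0),(2,2),(0,2)
  0 0 1 0 1
  1 0 0 0 0
  0 0 3 0 0
  0 0 0 0 0
After step 2: ants at (0,0),(1,2),(0,3)
  1 0 0 1 0
  0 0 1 0 0
  0 0 2 0 0
  0 0 0 0 0
After step 3: ants at (0,1),(2,2),(0,4)
  0 1 0 0 1
  0 0 0 0 0
  0 0 3 0 0
  0 0 0 0 0

0 1 0 0 1
0 0 0 0 0
0 0 3 0 0
0 0 0 0 0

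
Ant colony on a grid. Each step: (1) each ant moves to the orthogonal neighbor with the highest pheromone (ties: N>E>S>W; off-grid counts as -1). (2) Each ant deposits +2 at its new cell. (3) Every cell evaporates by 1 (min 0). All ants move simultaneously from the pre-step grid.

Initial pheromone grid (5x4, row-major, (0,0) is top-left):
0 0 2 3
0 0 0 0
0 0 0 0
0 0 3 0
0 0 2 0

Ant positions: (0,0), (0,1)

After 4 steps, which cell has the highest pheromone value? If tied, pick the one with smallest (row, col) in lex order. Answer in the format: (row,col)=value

Step 1: ant0:(0,0)->E->(0,1) | ant1:(0,1)->E->(0,2)
  grid max=3 at (0,2)
Step 2: ant0:(0,1)->E->(0,2) | ant1:(0,2)->E->(0,3)
  grid max=4 at (0,2)
Step 3: ant0:(0,2)->E->(0,3) | ant1:(0,3)->W->(0,2)
  grid max=5 at (0,2)
Step 4: ant0:(0,3)->W->(0,2) | ant1:(0,2)->E->(0,3)
  grid max=6 at (0,2)
Final grid:
  0 0 6 5
  0 0 0 0
  0 0 0 0
  0 0 0 0
  0 0 0 0
Max pheromone 6 at (0,2)

Answer: (0,2)=6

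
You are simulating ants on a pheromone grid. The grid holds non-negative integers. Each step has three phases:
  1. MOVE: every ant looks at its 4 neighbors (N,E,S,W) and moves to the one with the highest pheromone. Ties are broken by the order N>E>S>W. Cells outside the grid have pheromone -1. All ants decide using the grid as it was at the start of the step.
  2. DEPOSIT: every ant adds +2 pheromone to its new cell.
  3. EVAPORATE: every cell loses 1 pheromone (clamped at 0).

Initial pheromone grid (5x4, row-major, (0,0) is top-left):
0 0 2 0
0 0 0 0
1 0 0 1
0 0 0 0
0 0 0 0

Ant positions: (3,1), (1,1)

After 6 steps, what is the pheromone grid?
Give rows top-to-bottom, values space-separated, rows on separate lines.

After step 1: ants at (2,1),(0,1)
  0 1 1 0
  0 0 0 0
  0 1 0 0
  0 0 0 0
  0 0 0 0
After step 2: ants at (1,1),(0,2)
  0 0 2 0
  0 1 0 0
  0 0 0 0
  0 0 0 0
  0 0 0 0
After step 3: ants at (0,1),(0,3)
  0 1 1 1
  0 0 0 0
  0 0 0 0
  0 0 0 0
  0 0 0 0
After step 4: ants at (0,2),(0,2)
  0 0 4 0
  0 0 0 0
  0 0 0 0
  0 0 0 0
  0 0 0 0
After step 5: ants at (0,3),(0,3)
  0 0 3 3
  0 0 0 0
  0 0 0 0
  0 0 0 0
  0 0 0 0
After step 6: ants at (0,2),(0,2)
  0 0 6 2
  0 0 0 0
  0 0 0 0
  0 0 0 0
  0 0 0 0

0 0 6 2
0 0 0 0
0 0 0 0
0 0 0 0
0 0 0 0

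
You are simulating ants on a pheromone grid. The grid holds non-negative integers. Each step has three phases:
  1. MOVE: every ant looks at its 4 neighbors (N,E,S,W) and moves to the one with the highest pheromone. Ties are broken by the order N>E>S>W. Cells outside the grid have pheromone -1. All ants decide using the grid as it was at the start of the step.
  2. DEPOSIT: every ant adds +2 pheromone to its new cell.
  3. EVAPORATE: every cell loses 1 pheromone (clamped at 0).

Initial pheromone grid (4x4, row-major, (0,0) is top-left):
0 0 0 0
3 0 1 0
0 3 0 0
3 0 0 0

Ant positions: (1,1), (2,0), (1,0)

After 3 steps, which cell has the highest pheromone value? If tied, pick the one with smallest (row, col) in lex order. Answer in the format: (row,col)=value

Step 1: ant0:(1,1)->S->(2,1) | ant1:(2,0)->N->(1,0) | ant2:(1,0)->N->(0,0)
  grid max=4 at (1,0)
Step 2: ant0:(2,1)->N->(1,1) | ant1:(1,0)->N->(0,0) | ant2:(0,0)->S->(1,0)
  grid max=5 at (1,0)
Step 3: ant0:(1,1)->W->(1,0) | ant1:(0,0)->S->(1,0) | ant2:(1,0)->N->(0,0)
  grid max=8 at (1,0)
Final grid:
  3 0 0 0
  8 0 0 0
  0 2 0 0
  0 0 0 0
Max pheromone 8 at (1,0)

Answer: (1,0)=8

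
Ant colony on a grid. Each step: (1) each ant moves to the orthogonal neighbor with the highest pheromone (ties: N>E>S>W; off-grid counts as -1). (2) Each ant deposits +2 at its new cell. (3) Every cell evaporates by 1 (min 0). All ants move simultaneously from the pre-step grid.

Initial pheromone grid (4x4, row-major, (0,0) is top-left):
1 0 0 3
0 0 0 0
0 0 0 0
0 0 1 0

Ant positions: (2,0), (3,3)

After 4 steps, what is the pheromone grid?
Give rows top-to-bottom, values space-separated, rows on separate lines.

After step 1: ants at (1,0),(3,2)
  0 0 0 2
  1 0 0 0
  0 0 0 0
  0 0 2 0
After step 2: ants at (0,0),(2,2)
  1 0 0 1
  0 0 0 0
  0 0 1 0
  0 0 1 0
After step 3: ants at (0,1),(3,2)
  0 1 0 0
  0 0 0 0
  0 0 0 0
  0 0 2 0
After step 4: ants at (0,2),(2,2)
  0 0 1 0
  0 0 0 0
  0 0 1 0
  0 0 1 0

0 0 1 0
0 0 0 0
0 0 1 0
0 0 1 0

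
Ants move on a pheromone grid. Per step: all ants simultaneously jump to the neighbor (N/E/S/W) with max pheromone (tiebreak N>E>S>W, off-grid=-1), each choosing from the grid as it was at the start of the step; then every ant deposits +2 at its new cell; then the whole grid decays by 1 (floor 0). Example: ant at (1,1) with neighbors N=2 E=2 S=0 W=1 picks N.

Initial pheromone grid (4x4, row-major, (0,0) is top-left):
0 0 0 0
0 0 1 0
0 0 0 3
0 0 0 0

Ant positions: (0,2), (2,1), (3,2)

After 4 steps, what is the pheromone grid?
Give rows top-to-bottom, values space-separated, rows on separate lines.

After step 1: ants at (1,2),(1,1),(2,2)
  0 0 0 0
  0 1 2 0
  0 0 1 2
  0 0 0 0
After step 2: ants at (2,2),(1,2),(1,2)
  0 0 0 0
  0 0 5 0
  0 0 2 1
  0 0 0 0
After step 3: ants at (1,2),(2,2),(2,2)
  0 0 0 0
  0 0 6 0
  0 0 5 0
  0 0 0 0
After step 4: ants at (2,2),(1,2),(1,2)
  0 0 0 0
  0 0 9 0
  0 0 6 0
  0 0 0 0

0 0 0 0
0 0 9 0
0 0 6 0
0 0 0 0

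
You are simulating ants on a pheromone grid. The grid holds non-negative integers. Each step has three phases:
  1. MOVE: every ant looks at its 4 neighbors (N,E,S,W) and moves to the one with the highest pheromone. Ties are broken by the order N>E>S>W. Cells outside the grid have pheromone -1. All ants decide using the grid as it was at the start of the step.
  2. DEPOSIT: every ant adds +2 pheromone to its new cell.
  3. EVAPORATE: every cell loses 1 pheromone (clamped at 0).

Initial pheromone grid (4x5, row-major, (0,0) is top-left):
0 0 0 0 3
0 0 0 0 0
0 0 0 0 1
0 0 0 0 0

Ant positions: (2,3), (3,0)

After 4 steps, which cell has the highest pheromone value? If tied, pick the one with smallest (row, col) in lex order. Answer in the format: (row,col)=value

Step 1: ant0:(2,3)->E->(2,4) | ant1:(3,0)->N->(2,0)
  grid max=2 at (0,4)
Step 2: ant0:(2,4)->N->(1,4) | ant1:(2,0)->N->(1,0)
  grid max=1 at (0,4)
Step 3: ant0:(1,4)->N->(0,4) | ant1:(1,0)->N->(0,0)
  grid max=2 at (0,4)
Step 4: ant0:(0,4)->S->(1,4) | ant1:(0,0)->E->(0,1)
  grid max=1 at (0,1)
Final grid:
  0 1 0 0 1
  0 0 0 0 1
  0 0 0 0 0
  0 0 0 0 0
Max pheromone 1 at (0,1)

Answer: (0,1)=1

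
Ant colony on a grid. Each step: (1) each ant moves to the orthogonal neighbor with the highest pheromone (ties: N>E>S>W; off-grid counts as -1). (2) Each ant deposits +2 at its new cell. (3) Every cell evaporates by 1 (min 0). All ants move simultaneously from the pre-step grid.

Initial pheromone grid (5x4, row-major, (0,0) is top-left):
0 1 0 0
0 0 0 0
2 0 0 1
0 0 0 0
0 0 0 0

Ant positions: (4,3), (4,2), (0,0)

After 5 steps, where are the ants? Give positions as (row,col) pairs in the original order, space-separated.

Step 1: ant0:(4,3)->N->(3,3) | ant1:(4,2)->N->(3,2) | ant2:(0,0)->E->(0,1)
  grid max=2 at (0,1)
Step 2: ant0:(3,3)->W->(3,2) | ant1:(3,2)->E->(3,3) | ant2:(0,1)->E->(0,2)
  grid max=2 at (3,2)
Step 3: ant0:(3,2)->E->(3,3) | ant1:(3,3)->W->(3,2) | ant2:(0,2)->W->(0,1)
  grid max=3 at (3,2)
Step 4: ant0:(3,3)->W->(3,2) | ant1:(3,2)->E->(3,3) | ant2:(0,1)->E->(0,2)
  grid max=4 at (3,2)
Step 5: ant0:(3,2)->E->(3,3) | ant1:(3,3)->W->(3,2) | ant2:(0,2)->W->(0,1)
  grid max=5 at (3,2)

(3,3) (3,2) (0,1)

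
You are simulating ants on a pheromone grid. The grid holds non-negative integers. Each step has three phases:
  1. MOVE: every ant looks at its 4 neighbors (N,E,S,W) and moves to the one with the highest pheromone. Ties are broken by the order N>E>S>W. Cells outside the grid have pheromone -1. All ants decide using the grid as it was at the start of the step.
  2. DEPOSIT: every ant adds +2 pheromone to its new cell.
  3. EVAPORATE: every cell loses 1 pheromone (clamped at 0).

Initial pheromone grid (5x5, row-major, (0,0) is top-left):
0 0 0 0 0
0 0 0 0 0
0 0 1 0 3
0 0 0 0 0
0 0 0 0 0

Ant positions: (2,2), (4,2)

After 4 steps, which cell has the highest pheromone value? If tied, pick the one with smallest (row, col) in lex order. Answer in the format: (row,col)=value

Answer: (0,2)=1

Derivation:
Step 1: ant0:(2,2)->N->(1,2) | ant1:(4,2)->N->(3,2)
  grid max=2 at (2,4)
Step 2: ant0:(1,2)->N->(0,2) | ant1:(3,2)->N->(2,2)
  grid max=1 at (0,2)
Step 3: ant0:(0,2)->E->(0,3) | ant1:(2,2)->N->(1,2)
  grid max=1 at (0,3)
Step 4: ant0:(0,3)->E->(0,4) | ant1:(1,2)->N->(0,2)
  grid max=1 at (0,2)
Final grid:
  0 0 1 0 1
  0 0 0 0 0
  0 0 0 0 0
  0 0 0 0 0
  0 0 0 0 0
Max pheromone 1 at (0,2)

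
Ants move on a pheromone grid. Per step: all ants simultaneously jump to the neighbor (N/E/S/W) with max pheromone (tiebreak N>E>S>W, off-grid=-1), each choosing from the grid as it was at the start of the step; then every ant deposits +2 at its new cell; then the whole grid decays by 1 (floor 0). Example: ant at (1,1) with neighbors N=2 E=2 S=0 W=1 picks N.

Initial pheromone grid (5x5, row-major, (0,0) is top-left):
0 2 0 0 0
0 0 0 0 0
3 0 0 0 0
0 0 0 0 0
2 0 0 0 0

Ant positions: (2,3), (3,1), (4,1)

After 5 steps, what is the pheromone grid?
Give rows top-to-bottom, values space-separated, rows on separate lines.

After step 1: ants at (1,3),(2,1),(4,0)
  0 1 0 0 0
  0 0 0 1 0
  2 1 0 0 0
  0 0 0 0 0
  3 0 0 0 0
After step 2: ants at (0,3),(2,0),(3,0)
  0 0 0 1 0
  0 0 0 0 0
  3 0 0 0 0
  1 0 0 0 0
  2 0 0 0 0
After step 3: ants at (0,4),(3,0),(2,0)
  0 0 0 0 1
  0 0 0 0 0
  4 0 0 0 0
  2 0 0 0 0
  1 0 0 0 0
After step 4: ants at (1,4),(2,0),(3,0)
  0 0 0 0 0
  0 0 0 0 1
  5 0 0 0 0
  3 0 0 0 0
  0 0 0 0 0
After step 5: ants at (0,4),(3,0),(2,0)
  0 0 0 0 1
  0 0 0 0 0
  6 0 0 0 0
  4 0 0 0 0
  0 0 0 0 0

0 0 0 0 1
0 0 0 0 0
6 0 0 0 0
4 0 0 0 0
0 0 0 0 0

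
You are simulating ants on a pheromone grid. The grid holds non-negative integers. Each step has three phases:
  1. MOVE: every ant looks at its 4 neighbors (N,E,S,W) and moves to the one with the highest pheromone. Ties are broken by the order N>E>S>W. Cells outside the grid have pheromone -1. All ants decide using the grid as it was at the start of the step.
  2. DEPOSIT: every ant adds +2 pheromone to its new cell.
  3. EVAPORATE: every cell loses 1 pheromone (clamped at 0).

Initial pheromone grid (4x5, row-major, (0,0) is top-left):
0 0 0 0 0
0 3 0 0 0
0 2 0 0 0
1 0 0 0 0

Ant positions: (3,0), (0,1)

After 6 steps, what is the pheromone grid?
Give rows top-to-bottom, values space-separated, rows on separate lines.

After step 1: ants at (2,0),(1,1)
  0 0 0 0 0
  0 4 0 0 0
  1 1 0 0 0
  0 0 0 0 0
After step 2: ants at (2,1),(2,1)
  0 0 0 0 0
  0 3 0 0 0
  0 4 0 0 0
  0 0 0 0 0
After step 3: ants at (1,1),(1,1)
  0 0 0 0 0
  0 6 0 0 0
  0 3 0 0 0
  0 0 0 0 0
After step 4: ants at (2,1),(2,1)
  0 0 0 0 0
  0 5 0 0 0
  0 6 0 0 0
  0 0 0 0 0
After step 5: ants at (1,1),(1,1)
  0 0 0 0 0
  0 8 0 0 0
  0 5 0 0 0
  0 0 0 0 0
After step 6: ants at (2,1),(2,1)
  0 0 0 0 0
  0 7 0 0 0
  0 8 0 0 0
  0 0 0 0 0

0 0 0 0 0
0 7 0 0 0
0 8 0 0 0
0 0 0 0 0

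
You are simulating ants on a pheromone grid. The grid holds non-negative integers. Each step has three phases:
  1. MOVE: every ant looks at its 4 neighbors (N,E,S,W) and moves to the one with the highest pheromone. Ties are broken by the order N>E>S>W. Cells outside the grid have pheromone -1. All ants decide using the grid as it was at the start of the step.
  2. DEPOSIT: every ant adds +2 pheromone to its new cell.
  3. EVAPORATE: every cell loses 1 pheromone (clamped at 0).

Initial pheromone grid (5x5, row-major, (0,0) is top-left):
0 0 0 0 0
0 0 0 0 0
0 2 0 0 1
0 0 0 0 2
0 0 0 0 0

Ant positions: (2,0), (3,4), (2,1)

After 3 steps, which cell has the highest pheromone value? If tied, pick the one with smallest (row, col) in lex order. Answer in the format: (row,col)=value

Step 1: ant0:(2,0)->E->(2,1) | ant1:(3,4)->N->(2,4) | ant2:(2,1)->N->(1,1)
  grid max=3 at (2,1)
Step 2: ant0:(2,1)->N->(1,1) | ant1:(2,4)->S->(3,4) | ant2:(1,1)->S->(2,1)
  grid max=4 at (2,1)
Step 3: ant0:(1,1)->S->(2,1) | ant1:(3,4)->N->(2,4) | ant2:(2,1)->N->(1,1)
  grid max=5 at (2,1)
Final grid:
  0 0 0 0 0
  0 3 0 0 0
  0 5 0 0 2
  0 0 0 0 1
  0 0 0 0 0
Max pheromone 5 at (2,1)

Answer: (2,1)=5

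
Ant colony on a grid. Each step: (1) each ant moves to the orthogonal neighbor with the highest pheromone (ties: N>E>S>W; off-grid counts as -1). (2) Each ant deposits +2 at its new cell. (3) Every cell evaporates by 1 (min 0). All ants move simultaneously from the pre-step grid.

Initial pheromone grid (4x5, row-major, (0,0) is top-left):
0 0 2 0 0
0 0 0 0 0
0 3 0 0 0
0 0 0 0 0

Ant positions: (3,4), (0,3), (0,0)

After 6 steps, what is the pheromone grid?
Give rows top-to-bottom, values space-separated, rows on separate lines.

After step 1: ants at (2,4),(0,2),(0,1)
  0 1 3 0 0
  0 0 0 0 0
  0 2 0 0 1
  0 0 0 0 0
After step 2: ants at (1,4),(0,1),(0,2)
  0 2 4 0 0
  0 0 0 0 1
  0 1 0 0 0
  0 0 0 0 0
After step 3: ants at (0,4),(0,2),(0,1)
  0 3 5 0 1
  0 0 0 0 0
  0 0 0 0 0
  0 0 0 0 0
After step 4: ants at (1,4),(0,1),(0,2)
  0 4 6 0 0
  0 0 0 0 1
  0 0 0 0 0
  0 0 0 0 0
After step 5: ants at (0,4),(0,2),(0,1)
  0 5 7 0 1
  0 0 0 0 0
  0 0 0 0 0
  0 0 0 0 0
After step 6: ants at (1,4),(0,1),(0,2)
  0 6 8 0 0
  0 0 0 0 1
  0 0 0 0 0
  0 0 0 0 0

0 6 8 0 0
0 0 0 0 1
0 0 0 0 0
0 0 0 0 0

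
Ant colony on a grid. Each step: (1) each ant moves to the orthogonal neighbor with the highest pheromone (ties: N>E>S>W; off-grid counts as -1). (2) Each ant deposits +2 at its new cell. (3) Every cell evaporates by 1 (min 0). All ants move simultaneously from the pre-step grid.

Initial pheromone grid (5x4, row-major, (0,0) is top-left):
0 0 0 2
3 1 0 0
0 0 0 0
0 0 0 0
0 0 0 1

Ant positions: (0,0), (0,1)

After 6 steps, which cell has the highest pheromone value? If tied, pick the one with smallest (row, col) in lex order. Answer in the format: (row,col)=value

Answer: (1,0)=9

Derivation:
Step 1: ant0:(0,0)->S->(1,0) | ant1:(0,1)->S->(1,1)
  grid max=4 at (1,0)
Step 2: ant0:(1,0)->E->(1,1) | ant1:(1,1)->W->(1,0)
  grid max=5 at (1,0)
Step 3: ant0:(1,1)->W->(1,0) | ant1:(1,0)->E->(1,1)
  grid max=6 at (1,0)
Step 4: ant0:(1,0)->E->(1,1) | ant1:(1,1)->W->(1,0)
  grid max=7 at (1,0)
Step 5: ant0:(1,1)->W->(1,0) | ant1:(1,0)->E->(1,1)
  grid max=8 at (1,0)
Step 6: ant0:(1,0)->E->(1,1) | ant1:(1,1)->W->(1,0)
  grid max=9 at (1,0)
Final grid:
  0 0 0 0
  9 7 0 0
  0 0 0 0
  0 0 0 0
  0 0 0 0
Max pheromone 9 at (1,0)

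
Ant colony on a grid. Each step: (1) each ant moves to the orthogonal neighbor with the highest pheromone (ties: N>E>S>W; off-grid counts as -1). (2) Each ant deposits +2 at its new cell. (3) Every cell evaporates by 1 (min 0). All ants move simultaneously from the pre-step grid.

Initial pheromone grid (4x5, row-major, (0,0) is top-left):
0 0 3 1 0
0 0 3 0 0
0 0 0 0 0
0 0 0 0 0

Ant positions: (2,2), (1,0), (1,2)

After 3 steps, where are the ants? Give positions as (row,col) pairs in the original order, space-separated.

Step 1: ant0:(2,2)->N->(1,2) | ant1:(1,0)->N->(0,0) | ant2:(1,2)->N->(0,2)
  grid max=4 at (0,2)
Step 2: ant0:(1,2)->N->(0,2) | ant1:(0,0)->E->(0,1) | ant2:(0,2)->S->(1,2)
  grid max=5 at (0,2)
Step 3: ant0:(0,2)->S->(1,2) | ant1:(0,1)->E->(0,2) | ant2:(1,2)->N->(0,2)
  grid max=8 at (0,2)

(1,2) (0,2) (0,2)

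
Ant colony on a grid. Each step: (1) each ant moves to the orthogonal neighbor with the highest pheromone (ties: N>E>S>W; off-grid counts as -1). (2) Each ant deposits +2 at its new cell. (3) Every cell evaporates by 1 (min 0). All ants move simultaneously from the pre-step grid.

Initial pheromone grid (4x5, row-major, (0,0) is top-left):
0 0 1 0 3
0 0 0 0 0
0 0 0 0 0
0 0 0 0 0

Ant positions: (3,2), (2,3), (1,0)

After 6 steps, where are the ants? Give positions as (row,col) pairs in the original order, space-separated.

Step 1: ant0:(3,2)->N->(2,2) | ant1:(2,3)->N->(1,3) | ant2:(1,0)->N->(0,0)
  grid max=2 at (0,4)
Step 2: ant0:(2,2)->N->(1,2) | ant1:(1,3)->N->(0,3) | ant2:(0,0)->E->(0,1)
  grid max=1 at (0,1)
Step 3: ant0:(1,2)->N->(0,2) | ant1:(0,3)->E->(0,4) | ant2:(0,1)->E->(0,2)
  grid max=3 at (0,2)
Step 4: ant0:(0,2)->E->(0,3) | ant1:(0,4)->S->(1,4) | ant2:(0,2)->E->(0,3)
  grid max=3 at (0,3)
Step 5: ant0:(0,3)->W->(0,2) | ant1:(1,4)->N->(0,4) | ant2:(0,3)->W->(0,2)
  grid max=5 at (0,2)
Step 6: ant0:(0,2)->E->(0,3) | ant1:(0,4)->W->(0,3) | ant2:(0,2)->E->(0,3)
  grid max=7 at (0,3)

(0,3) (0,3) (0,3)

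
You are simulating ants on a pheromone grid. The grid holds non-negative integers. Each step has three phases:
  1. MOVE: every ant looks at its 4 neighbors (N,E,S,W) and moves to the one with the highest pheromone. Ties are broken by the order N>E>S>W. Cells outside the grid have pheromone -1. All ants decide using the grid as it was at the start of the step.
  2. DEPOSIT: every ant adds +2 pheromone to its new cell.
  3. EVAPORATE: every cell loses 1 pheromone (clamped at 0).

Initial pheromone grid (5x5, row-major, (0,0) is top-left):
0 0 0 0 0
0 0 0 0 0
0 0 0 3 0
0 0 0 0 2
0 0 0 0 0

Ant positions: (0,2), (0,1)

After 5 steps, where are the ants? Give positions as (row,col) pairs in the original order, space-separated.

Step 1: ant0:(0,2)->E->(0,3) | ant1:(0,1)->E->(0,2)
  grid max=2 at (2,3)
Step 2: ant0:(0,3)->W->(0,2) | ant1:(0,2)->E->(0,3)
  grid max=2 at (0,2)
Step 3: ant0:(0,2)->E->(0,3) | ant1:(0,3)->W->(0,2)
  grid max=3 at (0,2)
Step 4: ant0:(0,3)->W->(0,2) | ant1:(0,2)->E->(0,3)
  grid max=4 at (0,2)
Step 5: ant0:(0,2)->E->(0,3) | ant1:(0,3)->W->(0,2)
  grid max=5 at (0,2)

(0,3) (0,2)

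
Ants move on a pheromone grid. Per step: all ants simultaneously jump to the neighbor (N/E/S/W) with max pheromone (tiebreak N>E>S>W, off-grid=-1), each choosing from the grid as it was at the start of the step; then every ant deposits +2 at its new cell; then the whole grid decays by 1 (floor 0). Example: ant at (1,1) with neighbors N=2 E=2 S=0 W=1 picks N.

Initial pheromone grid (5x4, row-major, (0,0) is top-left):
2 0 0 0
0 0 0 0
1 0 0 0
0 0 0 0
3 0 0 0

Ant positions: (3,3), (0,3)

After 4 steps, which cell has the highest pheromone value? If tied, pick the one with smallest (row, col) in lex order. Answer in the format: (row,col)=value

Step 1: ant0:(3,3)->N->(2,3) | ant1:(0,3)->S->(1,3)
  grid max=2 at (4,0)
Step 2: ant0:(2,3)->N->(1,3) | ant1:(1,3)->S->(2,3)
  grid max=2 at (1,3)
Step 3: ant0:(1,3)->S->(2,3) | ant1:(2,3)->N->(1,3)
  grid max=3 at (1,3)
Step 4: ant0:(2,3)->N->(1,3) | ant1:(1,3)->S->(2,3)
  grid max=4 at (1,3)
Final grid:
  0 0 0 0
  0 0 0 4
  0 0 0 4
  0 0 0 0
  0 0 0 0
Max pheromone 4 at (1,3)

Answer: (1,3)=4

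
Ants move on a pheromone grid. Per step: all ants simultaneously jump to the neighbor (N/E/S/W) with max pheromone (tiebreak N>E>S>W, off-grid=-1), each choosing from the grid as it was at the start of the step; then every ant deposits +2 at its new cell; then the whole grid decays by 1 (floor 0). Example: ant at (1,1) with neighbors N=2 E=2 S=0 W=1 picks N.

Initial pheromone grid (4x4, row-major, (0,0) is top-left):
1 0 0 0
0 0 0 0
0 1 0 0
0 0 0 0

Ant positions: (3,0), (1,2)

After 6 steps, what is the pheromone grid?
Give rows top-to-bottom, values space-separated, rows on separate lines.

After step 1: ants at (2,0),(0,2)
  0 0 1 0
  0 0 0 0
  1 0 0 0
  0 0 0 0
After step 2: ants at (1,0),(0,3)
  0 0 0 1
  1 0 0 0
  0 0 0 0
  0 0 0 0
After step 3: ants at (0,0),(1,3)
  1 0 0 0
  0 0 0 1
  0 0 0 0
  0 0 0 0
After step 4: ants at (0,1),(0,3)
  0 1 0 1
  0 0 0 0
  0 0 0 0
  0 0 0 0
After step 5: ants at (0,2),(1,3)
  0 0 1 0
  0 0 0 1
  0 0 0 0
  0 0 0 0
After step 6: ants at (0,3),(0,3)
  0 0 0 3
  0 0 0 0
  0 0 0 0
  0 0 0 0

0 0 0 3
0 0 0 0
0 0 0 0
0 0 0 0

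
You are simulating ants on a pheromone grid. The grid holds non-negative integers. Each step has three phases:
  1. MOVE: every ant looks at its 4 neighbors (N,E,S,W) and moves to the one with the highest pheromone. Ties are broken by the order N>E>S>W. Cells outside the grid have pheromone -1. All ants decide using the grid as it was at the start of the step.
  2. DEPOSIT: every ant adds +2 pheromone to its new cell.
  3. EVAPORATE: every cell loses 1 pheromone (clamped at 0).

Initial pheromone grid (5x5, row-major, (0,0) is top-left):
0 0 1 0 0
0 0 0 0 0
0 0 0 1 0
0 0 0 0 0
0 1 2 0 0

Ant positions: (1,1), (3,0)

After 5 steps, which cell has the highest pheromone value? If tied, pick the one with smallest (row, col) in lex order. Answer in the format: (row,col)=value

Answer: (0,2)=1

Derivation:
Step 1: ant0:(1,1)->N->(0,1) | ant1:(3,0)->N->(2,0)
  grid max=1 at (0,1)
Step 2: ant0:(0,1)->E->(0,2) | ant1:(2,0)->N->(1,0)
  grid max=1 at (0,2)
Step 3: ant0:(0,2)->E->(0,3) | ant1:(1,0)->N->(0,0)
  grid max=1 at (0,0)
Step 4: ant0:(0,3)->E->(0,4) | ant1:(0,0)->E->(0,1)
  grid max=1 at (0,1)
Step 5: ant0:(0,4)->S->(1,4) | ant1:(0,1)->E->(0,2)
  grid max=1 at (0,2)
Final grid:
  0 0 1 0 0
  0 0 0 0 1
  0 0 0 0 0
  0 0 0 0 0
  0 0 0 0 0
Max pheromone 1 at (0,2)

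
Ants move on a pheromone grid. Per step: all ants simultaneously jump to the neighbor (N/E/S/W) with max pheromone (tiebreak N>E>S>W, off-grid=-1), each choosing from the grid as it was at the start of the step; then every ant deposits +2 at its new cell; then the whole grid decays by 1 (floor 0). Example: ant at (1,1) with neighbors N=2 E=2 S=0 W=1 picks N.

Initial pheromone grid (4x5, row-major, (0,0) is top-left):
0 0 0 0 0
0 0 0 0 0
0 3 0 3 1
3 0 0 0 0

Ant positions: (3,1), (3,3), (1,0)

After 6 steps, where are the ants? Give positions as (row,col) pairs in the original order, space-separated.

Step 1: ant0:(3,1)->N->(2,1) | ant1:(3,3)->N->(2,3) | ant2:(1,0)->N->(0,0)
  grid max=4 at (2,1)
Step 2: ant0:(2,1)->N->(1,1) | ant1:(2,3)->N->(1,3) | ant2:(0,0)->E->(0,1)
  grid max=3 at (2,1)
Step 3: ant0:(1,1)->S->(2,1) | ant1:(1,3)->S->(2,3) | ant2:(0,1)->S->(1,1)
  grid max=4 at (2,1)
Step 4: ant0:(2,1)->N->(1,1) | ant1:(2,3)->N->(1,3) | ant2:(1,1)->S->(2,1)
  grid max=5 at (2,1)
Step 5: ant0:(1,1)->S->(2,1) | ant1:(1,3)->S->(2,3) | ant2:(2,1)->N->(1,1)
  grid max=6 at (2,1)
Step 6: ant0:(2,1)->N->(1,1) | ant1:(2,3)->N->(1,3) | ant2:(1,1)->S->(2,1)
  grid max=7 at (2,1)

(1,1) (1,3) (2,1)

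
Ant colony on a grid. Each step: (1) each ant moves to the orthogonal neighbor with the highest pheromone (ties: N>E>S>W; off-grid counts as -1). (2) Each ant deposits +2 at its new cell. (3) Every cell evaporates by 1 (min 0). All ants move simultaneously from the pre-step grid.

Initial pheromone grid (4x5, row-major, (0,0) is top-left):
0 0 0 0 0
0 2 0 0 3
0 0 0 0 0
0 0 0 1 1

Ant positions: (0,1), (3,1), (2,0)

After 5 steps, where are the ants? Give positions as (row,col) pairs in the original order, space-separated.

Step 1: ant0:(0,1)->S->(1,1) | ant1:(3,1)->N->(2,1) | ant2:(2,0)->N->(1,0)
  grid max=3 at (1,1)
Step 2: ant0:(1,1)->S->(2,1) | ant1:(2,1)->N->(1,1) | ant2:(1,0)->E->(1,1)
  grid max=6 at (1,1)
Step 3: ant0:(2,1)->N->(1,1) | ant1:(1,1)->S->(2,1) | ant2:(1,1)->S->(2,1)
  grid max=7 at (1,1)
Step 4: ant0:(1,1)->S->(2,1) | ant1:(2,1)->N->(1,1) | ant2:(2,1)->N->(1,1)
  grid max=10 at (1,1)
Step 5: ant0:(2,1)->N->(1,1) | ant1:(1,1)->S->(2,1) | ant2:(1,1)->S->(2,1)
  grid max=11 at (1,1)

(1,1) (2,1) (2,1)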